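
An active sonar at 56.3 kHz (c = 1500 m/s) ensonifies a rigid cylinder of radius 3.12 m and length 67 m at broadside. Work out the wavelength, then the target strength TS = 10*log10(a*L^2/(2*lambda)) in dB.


Step 1: lambda = c/f = 1500/56300 = 0.02664 m
Step 2: TS = 10*log10(a*L^2/(2*lambda)) = 10*log10(3.12*67^2/(2*0.02664)) = 54.2

54.2 dB


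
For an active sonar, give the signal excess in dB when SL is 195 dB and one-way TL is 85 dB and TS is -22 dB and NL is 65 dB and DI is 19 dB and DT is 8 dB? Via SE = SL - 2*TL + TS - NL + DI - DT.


SE = SL - 2*TL + TS - NL + DI - DT = 195 - 2*85 + (-22) - 65 + 19 - 8 = -51

-51 dB


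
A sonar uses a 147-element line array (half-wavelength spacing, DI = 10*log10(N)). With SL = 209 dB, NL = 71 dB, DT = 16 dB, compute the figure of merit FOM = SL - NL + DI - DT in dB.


Step 1: DI = 10*log10(147) = 21.67 dB
Step 2: FOM = SL - NL + DI - DT = 209 - 71 + 21.67 - 16 = 143.67

143.67 dB


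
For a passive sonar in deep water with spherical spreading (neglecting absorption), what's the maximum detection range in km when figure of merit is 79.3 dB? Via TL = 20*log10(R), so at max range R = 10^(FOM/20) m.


At max range FOM = TL, so 20*log10(R) = 79.3
R = 10^(79.3/20) = 9225.71 m = 9.23 km

9.23 km


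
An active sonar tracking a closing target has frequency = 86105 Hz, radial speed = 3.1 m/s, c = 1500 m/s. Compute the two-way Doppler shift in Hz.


355.9 Hz


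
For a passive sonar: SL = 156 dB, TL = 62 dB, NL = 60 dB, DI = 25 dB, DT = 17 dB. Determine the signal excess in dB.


SE = SL - TL - NL + DI - DT = 156 - 62 - 60 + 25 - 17 = 42

42 dB


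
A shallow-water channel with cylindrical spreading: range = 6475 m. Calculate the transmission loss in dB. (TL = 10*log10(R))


TL = 10*log10(6475) = 38.11

38.11 dB


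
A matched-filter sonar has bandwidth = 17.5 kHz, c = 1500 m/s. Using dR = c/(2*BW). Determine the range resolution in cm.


dR = c/(2*BW) = 1500 / (2 * 17.5e3) = 0.0429 m = 4.29 cm

4.29 cm


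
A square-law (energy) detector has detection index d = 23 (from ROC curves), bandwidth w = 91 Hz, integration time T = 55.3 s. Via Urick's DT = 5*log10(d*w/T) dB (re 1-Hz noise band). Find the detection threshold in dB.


7.89 dB


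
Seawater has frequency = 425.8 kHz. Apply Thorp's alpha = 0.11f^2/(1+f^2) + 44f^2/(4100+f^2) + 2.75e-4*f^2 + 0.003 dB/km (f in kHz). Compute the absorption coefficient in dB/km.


f^2 = 181305.64
alpha = 0.11*181305.64/(1+181305.64) + 44*181305.64/(4100+181305.64) + 2.75e-4*181305.64 + 0.003 = 92.999

92.999 dB/km


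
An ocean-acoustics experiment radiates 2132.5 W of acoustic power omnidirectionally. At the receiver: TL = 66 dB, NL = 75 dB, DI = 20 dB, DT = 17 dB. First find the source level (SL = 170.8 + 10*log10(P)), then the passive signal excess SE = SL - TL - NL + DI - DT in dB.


Step 1: SL = 170.8 + 10*log10(2132.5) = 204.09 dB
Step 2: SE = SL - TL - NL + DI - DT = 204.09 - 66 - 75 + 20 - 17 = 66.09

66.09 dB


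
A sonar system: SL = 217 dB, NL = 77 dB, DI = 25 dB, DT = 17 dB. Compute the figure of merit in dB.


FOM = SL - NL + DI - DT = 217 - 77 + 25 - 17 = 148

148 dB


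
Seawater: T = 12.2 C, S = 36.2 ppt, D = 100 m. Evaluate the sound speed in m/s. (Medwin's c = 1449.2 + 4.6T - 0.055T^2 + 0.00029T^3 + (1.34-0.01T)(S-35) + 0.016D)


c = 1449.2 + 4.6*12.2 - 0.055*12.2^2 + 0.00029*12.2^3 + (1.34 - 0.01*12.2)*(36.2 - 35) + 0.016*100 = 1500.72

1500.72 m/s


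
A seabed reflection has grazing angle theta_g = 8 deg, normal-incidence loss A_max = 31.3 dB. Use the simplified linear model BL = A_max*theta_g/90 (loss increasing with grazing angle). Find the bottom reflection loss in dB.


BL = A_max * theta_g / 90 = 31.3 * 8 / 90 = 2.78

2.78 dB


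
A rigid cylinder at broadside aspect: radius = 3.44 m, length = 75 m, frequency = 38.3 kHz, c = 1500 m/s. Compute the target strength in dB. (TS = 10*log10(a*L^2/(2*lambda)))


lambda = 1500/38300 = 0.03916 m
TS = 10*log10(3.44*75^2/(2*0.03916)) = 53.93

53.93 dB


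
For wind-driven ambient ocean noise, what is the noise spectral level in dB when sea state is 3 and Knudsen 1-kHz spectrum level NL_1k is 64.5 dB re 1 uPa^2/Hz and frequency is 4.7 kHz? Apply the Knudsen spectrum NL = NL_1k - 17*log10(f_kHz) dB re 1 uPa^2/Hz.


53.07 dB


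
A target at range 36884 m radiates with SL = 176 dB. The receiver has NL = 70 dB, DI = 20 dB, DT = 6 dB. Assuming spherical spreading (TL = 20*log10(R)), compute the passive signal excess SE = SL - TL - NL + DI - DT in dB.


28.66 dB


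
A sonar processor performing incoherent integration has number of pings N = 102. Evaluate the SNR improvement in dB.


Gain = 5*log10(102) = 10.04

10.04 dB


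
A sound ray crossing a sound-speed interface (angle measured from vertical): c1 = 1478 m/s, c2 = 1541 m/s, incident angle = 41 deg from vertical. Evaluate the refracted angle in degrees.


sin(theta2) = (c2/c1)*sin(theta1) = (1541/1478)*sin(41 deg) = 0.68402
theta2 = arcsin(0.68402) = 43.16

43.16 deg


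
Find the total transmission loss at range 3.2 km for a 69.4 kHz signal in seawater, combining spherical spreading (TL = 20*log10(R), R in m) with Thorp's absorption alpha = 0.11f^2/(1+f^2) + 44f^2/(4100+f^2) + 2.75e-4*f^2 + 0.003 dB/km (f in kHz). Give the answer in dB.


Step 1 (Thorp): alpha = 0.11*4816.36/(1+4816.36) + 44*4816.36/(4100+4816.36) + 2.75e-4*4816.36 + 0.003 = 25.205 dB/km
Step 2: TL_spread = 20*log10(3200) = 70.1 dB
Step 3: TL_abs = alpha*R = 25.205 * 3.2 = 80.66 dB
Step 4: TL_total = 70.1 + 80.66 = 150.76

150.76 dB


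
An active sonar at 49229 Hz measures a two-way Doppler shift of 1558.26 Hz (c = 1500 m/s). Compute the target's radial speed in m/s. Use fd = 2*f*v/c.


23.74 m/s


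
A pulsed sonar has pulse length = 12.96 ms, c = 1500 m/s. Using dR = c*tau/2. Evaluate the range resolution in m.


9.72 m


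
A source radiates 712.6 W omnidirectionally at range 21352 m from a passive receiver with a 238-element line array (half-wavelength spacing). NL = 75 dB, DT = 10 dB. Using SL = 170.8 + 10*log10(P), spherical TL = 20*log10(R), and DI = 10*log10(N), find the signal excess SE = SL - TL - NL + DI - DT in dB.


Step 1: SL = 170.8 + 10*log10(712.6) = 199.33 dB
Step 2: TL = 20*log10(21352) = 86.59 dB
Step 3: DI = 10*log10(238) = 23.77 dB
Step 4: SE = SL - TL - NL + DI - DT = 199.33 - 86.59 - 75 + 23.77 - 10 = 51.51

51.51 dB


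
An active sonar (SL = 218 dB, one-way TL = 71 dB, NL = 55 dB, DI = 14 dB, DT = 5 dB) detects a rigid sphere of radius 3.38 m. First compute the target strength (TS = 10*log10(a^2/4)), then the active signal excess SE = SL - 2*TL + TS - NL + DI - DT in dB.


Step 1: TS = 10*log10(3.38^2/4) = 4.56 dB
Step 2: SE = SL - 2*TL + TS - NL + DI - DT = 218 - 2*71 + (4.56) - 55 + 14 - 5 = 34.56

34.56 dB


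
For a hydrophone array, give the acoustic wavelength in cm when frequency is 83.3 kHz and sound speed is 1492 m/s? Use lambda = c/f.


lambda = c/f = 1492 / 83300 = 0.0179 m = 1.79 cm

1.79 cm


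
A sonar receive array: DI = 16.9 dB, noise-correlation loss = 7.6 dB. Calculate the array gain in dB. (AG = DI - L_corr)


AG = DI - L_corr = 16.9 - 7.6 = 9.3

9.3 dB


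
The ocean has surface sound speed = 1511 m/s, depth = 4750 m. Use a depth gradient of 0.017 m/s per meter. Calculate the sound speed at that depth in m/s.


c = 1511 + 0.017 * 4750 = 1591.75

1591.75 m/s


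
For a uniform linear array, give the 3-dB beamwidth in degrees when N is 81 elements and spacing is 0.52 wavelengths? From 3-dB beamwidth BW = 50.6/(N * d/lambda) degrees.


BW = 50.6 / (81 * 0.52) = 50.6 / 42.12 = 1.2

1.2 deg


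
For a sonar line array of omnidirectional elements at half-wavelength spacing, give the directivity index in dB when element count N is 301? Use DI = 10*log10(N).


DI = 10*log10(301) = 24.79

24.79 dB


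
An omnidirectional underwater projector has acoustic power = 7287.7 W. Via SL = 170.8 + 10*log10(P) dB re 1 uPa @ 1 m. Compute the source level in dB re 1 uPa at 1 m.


SL = 170.8 + 10*log10(7287.7) = 170.8 + 38.63 = 209.43

209.43 dB


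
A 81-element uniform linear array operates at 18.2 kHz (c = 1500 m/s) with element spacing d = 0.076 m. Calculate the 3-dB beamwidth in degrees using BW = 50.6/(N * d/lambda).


0.68 deg


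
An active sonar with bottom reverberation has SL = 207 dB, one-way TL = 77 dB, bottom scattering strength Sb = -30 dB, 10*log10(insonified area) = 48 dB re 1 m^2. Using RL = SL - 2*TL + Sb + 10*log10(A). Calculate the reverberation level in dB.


RL = SL - 2*TL + Sb + 10*log10(A) = 207 - 2*77 + (-30) + 48 = 71

71 dB


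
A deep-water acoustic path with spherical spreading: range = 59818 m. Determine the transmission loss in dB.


TL = 20*log10(59818) = 95.54

95.54 dB


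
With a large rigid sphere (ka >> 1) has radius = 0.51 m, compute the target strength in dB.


TS = 10*log10(0.51^2 / 4) = 10*log10(0.065025) = -11.87

-11.87 dB


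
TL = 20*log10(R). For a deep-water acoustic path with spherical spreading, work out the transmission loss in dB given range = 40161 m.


TL = 20*log10(40161) = 92.08

92.08 dB


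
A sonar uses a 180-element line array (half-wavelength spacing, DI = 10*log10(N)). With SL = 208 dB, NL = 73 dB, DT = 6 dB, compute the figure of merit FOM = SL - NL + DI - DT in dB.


Step 1: DI = 10*log10(180) = 22.55 dB
Step 2: FOM = SL - NL + DI - DT = 208 - 73 + 22.55 - 6 = 151.55

151.55 dB


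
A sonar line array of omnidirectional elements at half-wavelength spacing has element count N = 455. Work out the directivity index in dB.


DI = 10*log10(455) = 26.58

26.58 dB


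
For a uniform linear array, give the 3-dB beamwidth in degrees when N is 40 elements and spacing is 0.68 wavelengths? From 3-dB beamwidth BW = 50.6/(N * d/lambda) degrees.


1.86 deg


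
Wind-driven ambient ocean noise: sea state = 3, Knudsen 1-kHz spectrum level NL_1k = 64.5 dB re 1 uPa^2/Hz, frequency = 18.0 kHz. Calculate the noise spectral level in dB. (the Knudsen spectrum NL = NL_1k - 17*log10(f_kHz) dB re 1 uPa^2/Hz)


43.16 dB


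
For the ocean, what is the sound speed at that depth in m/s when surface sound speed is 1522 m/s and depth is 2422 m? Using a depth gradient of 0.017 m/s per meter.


c = 1522 + 0.017 * 2422 = 1563.174

1563.174 m/s


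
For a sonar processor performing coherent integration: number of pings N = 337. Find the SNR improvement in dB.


Gain = 10*log10(337) = 25.28

25.28 dB


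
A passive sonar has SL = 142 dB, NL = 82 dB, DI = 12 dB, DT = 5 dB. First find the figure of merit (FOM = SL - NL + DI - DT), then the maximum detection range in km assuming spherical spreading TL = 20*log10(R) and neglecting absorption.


Step 1: FOM = SL - NL + DI - DT = 142 - 82 + 12 - 5 = 67 dB
Step 2: at max range FOM = TL = 20*log10(R), so R = 10^(67/20) = 2238.72 m = 2.24 km

2.24 km


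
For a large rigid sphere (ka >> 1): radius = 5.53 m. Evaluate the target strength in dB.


TS = 10*log10(5.53^2 / 4) = 10*log10(7.645225) = 8.83

8.83 dB


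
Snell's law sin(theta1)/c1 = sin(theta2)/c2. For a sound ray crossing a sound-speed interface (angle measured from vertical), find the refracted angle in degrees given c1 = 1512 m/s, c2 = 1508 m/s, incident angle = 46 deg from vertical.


sin(theta2) = (c2/c1)*sin(theta1) = (1508/1512)*sin(46 deg) = 0.71744
theta2 = arcsin(0.71744) = 45.84

45.84 deg


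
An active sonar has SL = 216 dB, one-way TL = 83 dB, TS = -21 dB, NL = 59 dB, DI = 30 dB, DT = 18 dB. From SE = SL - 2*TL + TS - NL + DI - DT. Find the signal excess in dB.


SE = SL - 2*TL + TS - NL + DI - DT = 216 - 2*83 + (-21) - 59 + 30 - 18 = -18

-18 dB


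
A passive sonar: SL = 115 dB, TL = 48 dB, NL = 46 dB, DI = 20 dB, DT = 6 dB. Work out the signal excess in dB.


35 dB


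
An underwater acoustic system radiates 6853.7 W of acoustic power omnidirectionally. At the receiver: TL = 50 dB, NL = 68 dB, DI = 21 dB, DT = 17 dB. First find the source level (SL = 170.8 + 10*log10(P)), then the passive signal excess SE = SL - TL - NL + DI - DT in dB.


Step 1: SL = 170.8 + 10*log10(6853.7) = 209.16 dB
Step 2: SE = SL - TL - NL + DI - DT = 209.16 - 50 - 68 + 21 - 17 = 95.16

95.16 dB


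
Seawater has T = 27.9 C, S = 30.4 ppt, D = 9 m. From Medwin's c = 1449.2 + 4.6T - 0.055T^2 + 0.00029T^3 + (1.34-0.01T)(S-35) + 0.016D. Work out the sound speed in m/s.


1536.29 m/s


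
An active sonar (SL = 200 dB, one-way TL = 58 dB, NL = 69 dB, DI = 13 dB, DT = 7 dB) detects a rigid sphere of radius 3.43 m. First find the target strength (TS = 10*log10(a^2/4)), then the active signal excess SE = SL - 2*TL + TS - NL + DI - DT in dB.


Step 1: TS = 10*log10(3.43^2/4) = 4.69 dB
Step 2: SE = SL - 2*TL + TS - NL + DI - DT = 200 - 2*58 + (4.69) - 69 + 13 - 7 = 25.69

25.69 dB


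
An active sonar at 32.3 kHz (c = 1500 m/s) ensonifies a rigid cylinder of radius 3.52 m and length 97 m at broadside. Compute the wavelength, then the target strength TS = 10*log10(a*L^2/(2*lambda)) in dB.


Step 1: lambda = c/f = 1500/32300 = 0.04644 m
Step 2: TS = 10*log10(a*L^2/(2*lambda)) = 10*log10(3.52*97^2/(2*0.04644)) = 55.52

55.52 dB


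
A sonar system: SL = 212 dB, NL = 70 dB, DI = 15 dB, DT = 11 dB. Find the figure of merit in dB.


FOM = SL - NL + DI - DT = 212 - 70 + 15 - 11 = 146

146 dB


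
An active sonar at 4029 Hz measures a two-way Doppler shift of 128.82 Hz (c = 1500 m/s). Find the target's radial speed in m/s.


From fd = 2*f*v/c, v = c*fd/(2*f) = 1500 * 128.82 / (2*4029) = 23.98

23.98 m/s


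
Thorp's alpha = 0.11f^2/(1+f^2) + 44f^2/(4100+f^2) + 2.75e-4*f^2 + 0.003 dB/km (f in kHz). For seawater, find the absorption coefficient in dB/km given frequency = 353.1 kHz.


f^2 = 124679.61
alpha = 0.11*124679.61/(1+124679.61) + 44*124679.61/(4100+124679.61) + 2.75e-4*124679.61 + 0.003 = 76.999

76.999 dB/km


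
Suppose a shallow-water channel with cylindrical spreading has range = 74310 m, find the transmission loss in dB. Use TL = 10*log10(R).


TL = 10*log10(74310) = 48.71

48.71 dB


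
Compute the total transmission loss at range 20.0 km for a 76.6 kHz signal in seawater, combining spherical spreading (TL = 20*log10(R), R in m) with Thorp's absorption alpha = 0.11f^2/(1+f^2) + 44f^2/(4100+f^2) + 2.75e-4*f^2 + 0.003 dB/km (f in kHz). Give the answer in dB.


638.58 dB


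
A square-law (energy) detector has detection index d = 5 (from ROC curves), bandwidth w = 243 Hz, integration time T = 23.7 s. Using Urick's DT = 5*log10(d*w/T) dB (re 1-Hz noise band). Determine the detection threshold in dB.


8.55 dB


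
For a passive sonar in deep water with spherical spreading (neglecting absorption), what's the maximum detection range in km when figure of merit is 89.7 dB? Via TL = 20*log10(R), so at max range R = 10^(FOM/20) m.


At max range FOM = TL, so 20*log10(R) = 89.7
R = 10^(89.7/20) = 30549.21 m = 30.55 km

30.55 km


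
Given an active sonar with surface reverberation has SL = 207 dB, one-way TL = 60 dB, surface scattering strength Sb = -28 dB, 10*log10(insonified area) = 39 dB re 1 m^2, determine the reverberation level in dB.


RL = SL - 2*TL + Sb + 10*log10(A) = 207 - 2*60 + (-28) + 39 = 98

98 dB


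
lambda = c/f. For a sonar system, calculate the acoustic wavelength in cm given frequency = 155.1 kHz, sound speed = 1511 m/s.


lambda = c/f = 1511 / 155100 = 0.0097 m = 0.97 cm

0.97 cm


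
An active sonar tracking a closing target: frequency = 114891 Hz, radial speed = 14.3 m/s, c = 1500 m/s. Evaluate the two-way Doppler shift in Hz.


fd = 2*f*v/c = 2 * 114891 * 14.3 / 1500 = 2190.59

2190.59 Hz


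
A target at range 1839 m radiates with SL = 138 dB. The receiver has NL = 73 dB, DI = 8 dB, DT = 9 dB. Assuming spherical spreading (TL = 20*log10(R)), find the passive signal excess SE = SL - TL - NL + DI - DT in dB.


-1.29 dB


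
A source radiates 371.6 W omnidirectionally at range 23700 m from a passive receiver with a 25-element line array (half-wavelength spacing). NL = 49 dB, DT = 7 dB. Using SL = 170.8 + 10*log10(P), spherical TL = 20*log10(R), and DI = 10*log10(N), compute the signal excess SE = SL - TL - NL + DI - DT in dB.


Step 1: SL = 170.8 + 10*log10(371.6) = 196.5 dB
Step 2: TL = 20*log10(23700) = 87.49 dB
Step 3: DI = 10*log10(25) = 13.98 dB
Step 4: SE = SL - TL - NL + DI - DT = 196.5 - 87.49 - 49 + 13.98 - 7 = 66.99

66.99 dB


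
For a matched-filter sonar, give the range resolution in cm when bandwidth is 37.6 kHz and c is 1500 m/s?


dR = c/(2*BW) = 1500 / (2 * 37.6e3) = 0.0199 m = 1.99 cm

1.99 cm


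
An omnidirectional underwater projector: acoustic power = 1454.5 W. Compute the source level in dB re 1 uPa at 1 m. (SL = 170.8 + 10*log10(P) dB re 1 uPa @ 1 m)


202.43 dB


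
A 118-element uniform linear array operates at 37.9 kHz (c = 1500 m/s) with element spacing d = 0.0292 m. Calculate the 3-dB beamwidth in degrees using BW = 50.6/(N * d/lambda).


0.58 deg


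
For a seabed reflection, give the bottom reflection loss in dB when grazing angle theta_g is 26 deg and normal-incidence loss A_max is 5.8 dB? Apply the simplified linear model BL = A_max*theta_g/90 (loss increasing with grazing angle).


1.68 dB


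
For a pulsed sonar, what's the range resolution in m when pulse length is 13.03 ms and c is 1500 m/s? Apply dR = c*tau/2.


9.7725 m


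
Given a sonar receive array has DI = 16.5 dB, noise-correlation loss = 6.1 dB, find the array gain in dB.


AG = DI - L_corr = 16.5 - 6.1 = 10.4

10.4 dB


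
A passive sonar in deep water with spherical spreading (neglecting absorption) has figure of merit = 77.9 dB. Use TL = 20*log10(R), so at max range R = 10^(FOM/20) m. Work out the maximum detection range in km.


At max range FOM = TL, so 20*log10(R) = 77.9
R = 10^(77.9/20) = 7852.36 m = 7.85 km

7.85 km


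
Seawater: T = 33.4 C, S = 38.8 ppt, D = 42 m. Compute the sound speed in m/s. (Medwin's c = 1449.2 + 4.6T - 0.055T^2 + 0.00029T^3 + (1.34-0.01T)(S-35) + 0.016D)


c = 1449.2 + 4.6*33.4 - 0.055*33.4^2 + 0.00029*33.4^3 + (1.34 - 0.01*33.4)*(38.8 - 35) + 0.016*42 = 1556.78

1556.78 m/s


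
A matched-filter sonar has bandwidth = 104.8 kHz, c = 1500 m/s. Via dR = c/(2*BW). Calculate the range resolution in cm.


dR = c/(2*BW) = 1500 / (2 * 104.8e3) = 0.0072 m = 0.72 cm

0.72 cm


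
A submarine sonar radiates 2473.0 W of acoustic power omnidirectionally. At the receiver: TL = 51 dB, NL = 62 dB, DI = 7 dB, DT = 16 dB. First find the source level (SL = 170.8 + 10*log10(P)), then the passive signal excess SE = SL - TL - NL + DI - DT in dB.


Step 1: SL = 170.8 + 10*log10(2473.0) = 204.73 dB
Step 2: SE = SL - TL - NL + DI - DT = 204.73 - 51 - 62 + 7 - 16 = 82.73

82.73 dB


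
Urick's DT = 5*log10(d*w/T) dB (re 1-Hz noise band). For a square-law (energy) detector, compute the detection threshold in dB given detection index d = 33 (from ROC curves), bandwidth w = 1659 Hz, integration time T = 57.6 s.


DT = 5*log10(d*w/T) = 5*log10(33 * 1659 / 57.6) = 5*log10(950.47) = 14.89

14.89 dB


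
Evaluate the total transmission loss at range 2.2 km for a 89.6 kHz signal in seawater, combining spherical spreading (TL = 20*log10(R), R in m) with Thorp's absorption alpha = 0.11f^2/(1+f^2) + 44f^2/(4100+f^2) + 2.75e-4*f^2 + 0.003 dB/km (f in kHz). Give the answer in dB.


136.03 dB


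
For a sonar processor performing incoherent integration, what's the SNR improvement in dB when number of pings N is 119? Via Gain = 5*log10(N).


Gain = 5*log10(119) = 10.38

10.38 dB


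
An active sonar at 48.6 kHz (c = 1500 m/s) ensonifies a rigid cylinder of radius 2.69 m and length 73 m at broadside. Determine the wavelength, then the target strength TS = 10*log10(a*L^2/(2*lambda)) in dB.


Step 1: lambda = c/f = 1500/48600 = 0.03086 m
Step 2: TS = 10*log10(a*L^2/(2*lambda)) = 10*log10(2.69*73^2/(2*0.03086)) = 53.66

53.66 dB


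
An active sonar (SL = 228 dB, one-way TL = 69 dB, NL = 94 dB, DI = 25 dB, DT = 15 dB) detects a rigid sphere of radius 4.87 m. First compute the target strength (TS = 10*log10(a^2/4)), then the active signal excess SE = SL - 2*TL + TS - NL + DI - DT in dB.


Step 1: TS = 10*log10(4.87^2/4) = 7.73 dB
Step 2: SE = SL - 2*TL + TS - NL + DI - DT = 228 - 2*69 + (7.73) - 94 + 25 - 15 = 13.73

13.73 dB


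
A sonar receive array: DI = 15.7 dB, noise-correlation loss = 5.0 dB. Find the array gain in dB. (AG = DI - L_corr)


AG = DI - L_corr = 15.7 - 5.0 = 10.7

10.7 dB


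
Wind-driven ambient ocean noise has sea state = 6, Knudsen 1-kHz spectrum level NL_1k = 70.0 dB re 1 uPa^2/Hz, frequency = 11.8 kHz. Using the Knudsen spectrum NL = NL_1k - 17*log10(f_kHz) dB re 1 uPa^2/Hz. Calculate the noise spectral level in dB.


NL = NL_1k - 17*log10(f_kHz) = 70.0 - 17*log10(11.8) = 70.0 - (18.22) = 51.78

51.78 dB


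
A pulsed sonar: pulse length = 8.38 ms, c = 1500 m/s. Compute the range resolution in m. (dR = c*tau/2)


6.285 m


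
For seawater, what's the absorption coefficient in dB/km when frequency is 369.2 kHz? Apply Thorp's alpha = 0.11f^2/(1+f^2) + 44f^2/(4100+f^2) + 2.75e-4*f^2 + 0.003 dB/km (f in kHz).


f^2 = 136308.64
alpha = 0.11*136308.64/(1+136308.64) + 44*136308.64/(4100+136308.64) + 2.75e-4*136308.64 + 0.003 = 80.313

80.313 dB/km


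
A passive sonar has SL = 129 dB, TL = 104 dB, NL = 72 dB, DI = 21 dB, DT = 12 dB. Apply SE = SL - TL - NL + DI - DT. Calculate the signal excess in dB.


SE = SL - TL - NL + DI - DT = 129 - 104 - 72 + 21 - 12 = -38

-38 dB


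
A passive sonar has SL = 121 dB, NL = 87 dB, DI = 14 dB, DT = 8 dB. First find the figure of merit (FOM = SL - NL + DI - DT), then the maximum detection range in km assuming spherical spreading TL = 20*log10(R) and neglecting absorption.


Step 1: FOM = SL - NL + DI - DT = 121 - 87 + 14 - 8 = 40 dB
Step 2: at max range FOM = TL = 20*log10(R), so R = 10^(40/20) = 100.0 m = 0.1 km

0.1 km


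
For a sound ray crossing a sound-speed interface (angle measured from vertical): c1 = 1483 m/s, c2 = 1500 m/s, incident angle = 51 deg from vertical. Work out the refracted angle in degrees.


51.82 deg


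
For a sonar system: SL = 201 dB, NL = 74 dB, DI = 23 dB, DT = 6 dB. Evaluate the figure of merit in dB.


144 dB


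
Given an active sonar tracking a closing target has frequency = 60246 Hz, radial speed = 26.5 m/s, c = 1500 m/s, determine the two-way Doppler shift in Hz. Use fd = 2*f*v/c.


2128.69 Hz


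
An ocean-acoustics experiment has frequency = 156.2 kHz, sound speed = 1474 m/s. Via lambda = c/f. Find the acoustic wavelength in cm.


lambda = c/f = 1474 / 156200 = 0.0094 m = 0.94 cm

0.94 cm


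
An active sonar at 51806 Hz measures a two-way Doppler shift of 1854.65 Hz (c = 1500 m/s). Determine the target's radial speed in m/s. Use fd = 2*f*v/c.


26.85 m/s


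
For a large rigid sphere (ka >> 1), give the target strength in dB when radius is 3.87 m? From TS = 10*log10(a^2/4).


TS = 10*log10(3.87^2 / 4) = 10*log10(3.744225) = 5.73

5.73 dB


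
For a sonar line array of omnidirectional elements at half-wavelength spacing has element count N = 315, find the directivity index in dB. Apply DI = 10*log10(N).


24.98 dB


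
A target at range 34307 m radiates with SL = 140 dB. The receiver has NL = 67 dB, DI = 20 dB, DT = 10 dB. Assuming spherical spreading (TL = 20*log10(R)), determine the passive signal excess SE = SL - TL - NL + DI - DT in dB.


Step 1: TL = 20*log10(34307) = 90.71 dB
Step 2: SE = 140 - 90.71 - 67 + 20 - 10 = -7.71

-7.71 dB


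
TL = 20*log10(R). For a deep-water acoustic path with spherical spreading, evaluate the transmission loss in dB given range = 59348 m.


TL = 20*log10(59348) = 95.47

95.47 dB


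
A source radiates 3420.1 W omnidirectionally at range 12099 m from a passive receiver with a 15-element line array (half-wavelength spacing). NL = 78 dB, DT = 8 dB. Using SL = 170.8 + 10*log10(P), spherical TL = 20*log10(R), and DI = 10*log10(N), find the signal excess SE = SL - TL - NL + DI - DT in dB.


Step 1: SL = 170.8 + 10*log10(3420.1) = 206.14 dB
Step 2: TL = 20*log10(12099) = 81.65 dB
Step 3: DI = 10*log10(15) = 11.76 dB
Step 4: SE = SL - TL - NL + DI - DT = 206.14 - 81.65 - 78 + 11.76 - 8 = 50.25

50.25 dB


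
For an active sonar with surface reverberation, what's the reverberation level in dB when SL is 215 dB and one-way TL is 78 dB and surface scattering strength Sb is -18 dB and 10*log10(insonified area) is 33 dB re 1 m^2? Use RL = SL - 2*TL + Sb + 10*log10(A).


RL = SL - 2*TL + Sb + 10*log10(A) = 215 - 2*78 + (-18) + 33 = 74

74 dB


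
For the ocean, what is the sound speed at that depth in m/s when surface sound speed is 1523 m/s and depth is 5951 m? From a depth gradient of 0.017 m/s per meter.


1624.167 m/s


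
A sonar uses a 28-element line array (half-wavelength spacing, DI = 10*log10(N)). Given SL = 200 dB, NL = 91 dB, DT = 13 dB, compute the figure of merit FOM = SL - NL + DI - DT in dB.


110.47 dB


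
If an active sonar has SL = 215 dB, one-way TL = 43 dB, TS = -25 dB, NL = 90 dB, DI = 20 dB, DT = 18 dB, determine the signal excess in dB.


16 dB


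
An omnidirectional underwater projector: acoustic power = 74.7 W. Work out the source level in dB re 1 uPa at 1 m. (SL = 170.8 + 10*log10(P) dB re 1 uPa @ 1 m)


189.53 dB


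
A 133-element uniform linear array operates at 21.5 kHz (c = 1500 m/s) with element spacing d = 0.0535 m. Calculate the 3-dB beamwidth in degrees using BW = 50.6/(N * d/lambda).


Step 1: lambda = 1500/21500 = 0.06977 m
Step 2: d/lambda = 0.0535/0.06977 = 0.7668
Step 3: BW = 50.6/(N * d/lambda) = 50.6/(133 * 0.7668) = 0.5

0.5 deg


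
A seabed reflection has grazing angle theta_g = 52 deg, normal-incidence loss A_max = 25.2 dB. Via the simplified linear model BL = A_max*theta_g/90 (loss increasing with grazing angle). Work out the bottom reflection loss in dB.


14.56 dB


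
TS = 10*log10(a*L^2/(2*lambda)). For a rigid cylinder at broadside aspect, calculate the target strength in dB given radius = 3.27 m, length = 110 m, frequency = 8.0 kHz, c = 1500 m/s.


50.23 dB


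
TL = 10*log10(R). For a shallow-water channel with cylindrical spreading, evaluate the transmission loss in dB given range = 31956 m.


TL = 10*log10(31956) = 45.05

45.05 dB


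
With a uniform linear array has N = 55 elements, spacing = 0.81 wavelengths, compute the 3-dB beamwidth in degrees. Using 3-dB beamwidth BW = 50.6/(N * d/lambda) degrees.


BW = 50.6 / (55 * 0.81) = 50.6 / 44.55 = 1.14

1.14 deg


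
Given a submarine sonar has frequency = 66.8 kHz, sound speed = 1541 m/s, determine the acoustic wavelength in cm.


2.31 cm


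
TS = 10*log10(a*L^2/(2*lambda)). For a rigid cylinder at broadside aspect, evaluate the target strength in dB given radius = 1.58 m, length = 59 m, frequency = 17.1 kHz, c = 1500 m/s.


lambda = 1500/17100 = 0.08772 m
TS = 10*log10(1.58*59^2/(2*0.08772)) = 44.96

44.96 dB


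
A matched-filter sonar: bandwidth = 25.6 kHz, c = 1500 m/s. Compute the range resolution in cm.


2.93 cm


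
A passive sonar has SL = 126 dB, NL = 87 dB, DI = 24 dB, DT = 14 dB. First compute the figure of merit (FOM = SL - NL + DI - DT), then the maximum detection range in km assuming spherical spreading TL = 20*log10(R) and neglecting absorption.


Step 1: FOM = SL - NL + DI - DT = 126 - 87 + 24 - 14 = 49 dB
Step 2: at max range FOM = TL = 20*log10(R), so R = 10^(49/20) = 281.84 m = 0.28 km

0.28 km


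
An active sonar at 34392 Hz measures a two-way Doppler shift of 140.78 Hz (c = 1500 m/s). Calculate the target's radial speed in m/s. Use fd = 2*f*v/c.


3.07 m/s


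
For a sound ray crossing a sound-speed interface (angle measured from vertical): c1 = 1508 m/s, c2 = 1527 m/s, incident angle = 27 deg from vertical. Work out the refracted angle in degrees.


sin(theta2) = (c2/c1)*sin(theta1) = (1527/1508)*sin(27 deg) = 0.45971
theta2 = arcsin(0.45971) = 27.37

27.37 deg


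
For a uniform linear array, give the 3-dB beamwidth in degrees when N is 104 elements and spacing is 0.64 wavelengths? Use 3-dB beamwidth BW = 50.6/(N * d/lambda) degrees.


BW = 50.6 / (104 * 0.64) = 50.6 / 66.56 = 0.76

0.76 deg


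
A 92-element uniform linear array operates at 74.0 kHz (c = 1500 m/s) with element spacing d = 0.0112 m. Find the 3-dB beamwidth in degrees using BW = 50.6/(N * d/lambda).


Step 1: lambda = 1500/74000 = 0.02027 m
Step 2: d/lambda = 0.0112/0.02027 = 0.5525
Step 3: BW = 50.6/(N * d/lambda) = 50.6/(92 * 0.5525) = 1.0

1.0 deg


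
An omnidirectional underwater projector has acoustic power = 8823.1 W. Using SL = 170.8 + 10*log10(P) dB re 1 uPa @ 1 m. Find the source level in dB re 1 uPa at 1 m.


SL = 170.8 + 10*log10(8823.1) = 170.8 + 39.46 = 210.26

210.26 dB


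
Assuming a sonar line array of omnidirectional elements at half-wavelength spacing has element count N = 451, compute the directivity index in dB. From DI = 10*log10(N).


DI = 10*log10(451) = 26.54

26.54 dB


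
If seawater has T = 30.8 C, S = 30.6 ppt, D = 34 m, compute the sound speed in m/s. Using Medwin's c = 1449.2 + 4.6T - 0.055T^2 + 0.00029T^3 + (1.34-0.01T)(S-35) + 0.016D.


c = 1449.2 + 4.6*30.8 - 0.055*30.8^2 + 0.00029*30.8^3 + (1.34 - 0.01*30.8)*(30.6 - 35) + 0.016*34 = 1543.18

1543.18 m/s


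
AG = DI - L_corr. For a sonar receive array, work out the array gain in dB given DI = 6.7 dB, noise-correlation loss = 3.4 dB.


3.3 dB


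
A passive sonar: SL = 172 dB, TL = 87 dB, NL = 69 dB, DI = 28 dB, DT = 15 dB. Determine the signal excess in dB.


SE = SL - TL - NL + DI - DT = 172 - 87 - 69 + 28 - 15 = 29

29 dB


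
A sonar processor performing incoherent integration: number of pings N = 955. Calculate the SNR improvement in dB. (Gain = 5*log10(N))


Gain = 5*log10(955) = 14.9

14.9 dB


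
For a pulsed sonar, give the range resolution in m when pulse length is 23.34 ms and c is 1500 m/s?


17.505 m


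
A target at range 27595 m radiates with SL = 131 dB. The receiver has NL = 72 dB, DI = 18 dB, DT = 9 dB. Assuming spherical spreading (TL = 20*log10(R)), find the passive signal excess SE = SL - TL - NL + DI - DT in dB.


-20.82 dB


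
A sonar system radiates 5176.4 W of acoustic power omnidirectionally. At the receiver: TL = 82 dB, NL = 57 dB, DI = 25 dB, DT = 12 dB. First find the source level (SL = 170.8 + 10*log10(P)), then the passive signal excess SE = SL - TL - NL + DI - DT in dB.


Step 1: SL = 170.8 + 10*log10(5176.4) = 207.94 dB
Step 2: SE = SL - TL - NL + DI - DT = 207.94 - 82 - 57 + 25 - 12 = 81.94

81.94 dB


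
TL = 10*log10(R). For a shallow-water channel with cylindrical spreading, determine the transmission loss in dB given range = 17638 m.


TL = 10*log10(17638) = 42.46

42.46 dB


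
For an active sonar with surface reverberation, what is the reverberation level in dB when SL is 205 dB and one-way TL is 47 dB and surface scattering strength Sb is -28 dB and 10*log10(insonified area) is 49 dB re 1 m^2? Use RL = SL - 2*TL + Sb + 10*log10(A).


RL = SL - 2*TL + Sb + 10*log10(A) = 205 - 2*47 + (-28) + 49 = 132

132 dB


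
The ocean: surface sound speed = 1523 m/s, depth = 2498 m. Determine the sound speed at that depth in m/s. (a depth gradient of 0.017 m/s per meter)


c = 1523 + 0.017 * 2498 = 1565.466

1565.466 m/s


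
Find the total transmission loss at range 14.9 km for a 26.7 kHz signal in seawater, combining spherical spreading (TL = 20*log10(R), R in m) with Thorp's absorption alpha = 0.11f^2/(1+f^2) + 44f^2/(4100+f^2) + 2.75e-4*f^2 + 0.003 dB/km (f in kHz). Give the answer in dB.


185.17 dB


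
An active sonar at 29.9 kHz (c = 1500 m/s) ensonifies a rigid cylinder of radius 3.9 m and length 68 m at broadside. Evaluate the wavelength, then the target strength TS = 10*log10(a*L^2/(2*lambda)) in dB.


Step 1: lambda = c/f = 1500/29900 = 0.05017 m
Step 2: TS = 10*log10(a*L^2/(2*lambda)) = 10*log10(3.9*68^2/(2*0.05017)) = 52.55

52.55 dB


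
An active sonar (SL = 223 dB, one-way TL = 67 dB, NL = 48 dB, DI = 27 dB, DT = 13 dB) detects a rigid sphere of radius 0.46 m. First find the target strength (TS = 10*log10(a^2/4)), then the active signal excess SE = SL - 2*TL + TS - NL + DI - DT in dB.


Step 1: TS = 10*log10(0.46^2/4) = -12.77 dB
Step 2: SE = SL - 2*TL + TS - NL + DI - DT = 223 - 2*67 + (-12.77) - 48 + 27 - 13 = 42.23

42.23 dB


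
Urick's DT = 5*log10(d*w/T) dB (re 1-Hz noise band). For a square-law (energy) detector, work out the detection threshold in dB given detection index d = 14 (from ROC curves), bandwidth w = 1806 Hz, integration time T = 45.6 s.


DT = 5*log10(d*w/T) = 5*log10(14 * 1806 / 45.6) = 5*log10(554.47) = 13.72

13.72 dB


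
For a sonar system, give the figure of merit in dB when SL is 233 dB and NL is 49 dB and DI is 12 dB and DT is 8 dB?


188 dB


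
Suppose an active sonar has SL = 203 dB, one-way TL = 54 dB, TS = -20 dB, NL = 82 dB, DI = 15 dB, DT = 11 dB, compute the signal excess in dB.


SE = SL - 2*TL + TS - NL + DI - DT = 203 - 2*54 + (-20) - 82 + 15 - 11 = -3

-3 dB


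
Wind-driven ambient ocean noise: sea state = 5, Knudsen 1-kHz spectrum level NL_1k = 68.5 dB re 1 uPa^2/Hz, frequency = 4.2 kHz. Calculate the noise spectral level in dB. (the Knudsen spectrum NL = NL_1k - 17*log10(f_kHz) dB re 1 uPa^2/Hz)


NL = NL_1k - 17*log10(f_kHz) = 68.5 - 17*log10(4.2) = 68.5 - (10.6) = 57.9

57.9 dB


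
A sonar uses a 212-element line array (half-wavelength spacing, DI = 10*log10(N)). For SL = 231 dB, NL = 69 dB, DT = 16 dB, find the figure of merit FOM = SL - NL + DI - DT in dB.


Step 1: DI = 10*log10(212) = 23.26 dB
Step 2: FOM = SL - NL + DI - DT = 231 - 69 + 23.26 - 16 = 169.26

169.26 dB


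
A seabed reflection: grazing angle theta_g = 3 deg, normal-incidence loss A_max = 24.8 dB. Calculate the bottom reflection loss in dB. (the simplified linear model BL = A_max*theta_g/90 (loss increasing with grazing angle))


BL = A_max * theta_g / 90 = 24.8 * 3 / 90 = 0.83

0.83 dB


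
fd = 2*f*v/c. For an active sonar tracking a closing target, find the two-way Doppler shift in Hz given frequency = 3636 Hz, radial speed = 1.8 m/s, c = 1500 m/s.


fd = 2*f*v/c = 2 * 3636 * 1.8 / 1500 = 8.73

8.73 Hz


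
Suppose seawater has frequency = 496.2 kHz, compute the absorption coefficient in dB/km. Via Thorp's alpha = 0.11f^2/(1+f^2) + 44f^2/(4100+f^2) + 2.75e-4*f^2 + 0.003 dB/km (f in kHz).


111.101 dB/km


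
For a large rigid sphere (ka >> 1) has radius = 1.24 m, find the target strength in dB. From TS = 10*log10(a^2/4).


TS = 10*log10(1.24^2 / 4) = 10*log10(0.3844) = -4.15

-4.15 dB


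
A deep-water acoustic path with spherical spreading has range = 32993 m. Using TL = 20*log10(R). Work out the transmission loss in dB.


TL = 20*log10(32993) = 90.37

90.37 dB


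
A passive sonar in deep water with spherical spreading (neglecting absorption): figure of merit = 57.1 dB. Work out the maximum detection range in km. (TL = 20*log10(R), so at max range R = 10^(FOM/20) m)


At max range FOM = TL, so 20*log10(R) = 57.1
R = 10^(57.1/20) = 716.14 m = 0.72 km

0.72 km


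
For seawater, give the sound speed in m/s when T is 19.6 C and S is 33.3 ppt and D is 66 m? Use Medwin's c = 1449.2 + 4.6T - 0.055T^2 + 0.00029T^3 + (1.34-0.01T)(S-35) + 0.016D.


c = 1449.2 + 4.6*19.6 - 0.055*19.6^2 + 0.00029*19.6^3 + (1.34 - 0.01*19.6)*(33.3 - 35) + 0.016*66 = 1519.53

1519.53 m/s


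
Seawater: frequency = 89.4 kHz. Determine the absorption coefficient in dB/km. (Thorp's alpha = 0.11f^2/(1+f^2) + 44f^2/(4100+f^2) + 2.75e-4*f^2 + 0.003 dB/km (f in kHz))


31.392 dB/km


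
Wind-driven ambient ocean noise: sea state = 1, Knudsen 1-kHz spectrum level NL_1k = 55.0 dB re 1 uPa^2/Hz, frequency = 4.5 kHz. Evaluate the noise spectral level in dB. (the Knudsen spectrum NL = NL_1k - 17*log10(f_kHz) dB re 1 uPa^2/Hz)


NL = NL_1k - 17*log10(f_kHz) = 55.0 - 17*log10(4.5) = 55.0 - (11.1) = 43.9

43.9 dB


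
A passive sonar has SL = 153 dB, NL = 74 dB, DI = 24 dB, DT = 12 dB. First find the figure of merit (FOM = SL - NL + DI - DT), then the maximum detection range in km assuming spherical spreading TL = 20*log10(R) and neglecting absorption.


Step 1: FOM = SL - NL + DI - DT = 153 - 74 + 24 - 12 = 91 dB
Step 2: at max range FOM = TL = 20*log10(R), so R = 10^(91/20) = 35481.34 m = 35.48 km

35.48 km


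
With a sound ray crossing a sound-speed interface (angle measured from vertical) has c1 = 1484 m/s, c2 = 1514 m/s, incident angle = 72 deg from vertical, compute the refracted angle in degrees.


sin(theta2) = (c2/c1)*sin(theta1) = (1514/1484)*sin(72 deg) = 0.97028
theta2 = arcsin(0.97028) = 76.0

76.0 deg


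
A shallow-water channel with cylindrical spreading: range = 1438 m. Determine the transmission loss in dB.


TL = 10*log10(1438) = 31.58

31.58 dB


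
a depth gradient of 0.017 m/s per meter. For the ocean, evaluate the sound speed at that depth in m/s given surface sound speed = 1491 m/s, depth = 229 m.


1494.893 m/s


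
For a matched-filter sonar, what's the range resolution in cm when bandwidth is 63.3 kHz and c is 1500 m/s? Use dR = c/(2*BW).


1.18 cm


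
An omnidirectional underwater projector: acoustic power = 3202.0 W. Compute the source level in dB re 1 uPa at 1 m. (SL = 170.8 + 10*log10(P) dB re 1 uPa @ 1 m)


205.85 dB


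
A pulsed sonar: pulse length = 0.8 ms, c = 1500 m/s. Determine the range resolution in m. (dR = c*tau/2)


0.6 m


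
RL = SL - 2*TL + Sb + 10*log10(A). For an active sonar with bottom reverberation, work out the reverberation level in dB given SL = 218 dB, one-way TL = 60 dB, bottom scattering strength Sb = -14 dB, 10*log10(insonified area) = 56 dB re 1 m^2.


140 dB


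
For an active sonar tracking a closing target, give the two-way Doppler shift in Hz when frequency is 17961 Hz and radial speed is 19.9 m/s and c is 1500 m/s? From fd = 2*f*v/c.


fd = 2*f*v/c = 2 * 17961 * 19.9 / 1500 = 476.57

476.57 Hz


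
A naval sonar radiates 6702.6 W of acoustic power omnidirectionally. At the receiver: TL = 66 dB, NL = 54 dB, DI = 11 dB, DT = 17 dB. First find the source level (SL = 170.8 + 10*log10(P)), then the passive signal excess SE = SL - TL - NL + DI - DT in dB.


Step 1: SL = 170.8 + 10*log10(6702.6) = 209.06 dB
Step 2: SE = SL - TL - NL + DI - DT = 209.06 - 66 - 54 + 11 - 17 = 83.06

83.06 dB


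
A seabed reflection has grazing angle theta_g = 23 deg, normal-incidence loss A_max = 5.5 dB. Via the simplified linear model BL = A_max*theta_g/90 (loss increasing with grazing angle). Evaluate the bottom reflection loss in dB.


BL = A_max * theta_g / 90 = 5.5 * 23 / 90 = 1.41

1.41 dB


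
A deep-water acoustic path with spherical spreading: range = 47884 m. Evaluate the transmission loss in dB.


TL = 20*log10(47884) = 93.6

93.6 dB


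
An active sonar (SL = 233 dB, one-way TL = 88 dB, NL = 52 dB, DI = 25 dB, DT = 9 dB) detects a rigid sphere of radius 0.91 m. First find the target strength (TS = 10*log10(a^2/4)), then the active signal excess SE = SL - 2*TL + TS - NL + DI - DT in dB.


Step 1: TS = 10*log10(0.91^2/4) = -6.84 dB
Step 2: SE = SL - 2*TL + TS - NL + DI - DT = 233 - 2*88 + (-6.84) - 52 + 25 - 9 = 14.16

14.16 dB


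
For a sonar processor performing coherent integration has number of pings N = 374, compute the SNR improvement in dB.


Gain = 10*log10(374) = 25.73

25.73 dB


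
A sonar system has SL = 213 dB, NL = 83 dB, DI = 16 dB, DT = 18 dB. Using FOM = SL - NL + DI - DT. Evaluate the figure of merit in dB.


FOM = SL - NL + DI - DT = 213 - 83 + 16 - 18 = 128

128 dB
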